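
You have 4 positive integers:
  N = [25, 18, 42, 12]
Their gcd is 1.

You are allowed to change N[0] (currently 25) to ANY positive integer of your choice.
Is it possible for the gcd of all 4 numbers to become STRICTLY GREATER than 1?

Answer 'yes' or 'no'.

Current gcd = 1
gcd of all OTHER numbers (without N[0]=25): gcd([18, 42, 12]) = 6
The new gcd after any change is gcd(6, new_value).
This can be at most 6.
Since 6 > old gcd 1, the gcd CAN increase (e.g., set N[0] = 6).

Answer: yes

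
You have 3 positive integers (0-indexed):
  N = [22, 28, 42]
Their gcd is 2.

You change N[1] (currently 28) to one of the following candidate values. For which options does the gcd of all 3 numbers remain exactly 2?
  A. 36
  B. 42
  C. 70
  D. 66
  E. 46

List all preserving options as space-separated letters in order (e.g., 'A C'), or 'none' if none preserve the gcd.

Answer: A B C D E

Derivation:
Old gcd = 2; gcd of others (without N[1]) = 2
New gcd for candidate v: gcd(2, v). Preserves old gcd iff gcd(2, v) = 2.
  Option A: v=36, gcd(2,36)=2 -> preserves
  Option B: v=42, gcd(2,42)=2 -> preserves
  Option C: v=70, gcd(2,70)=2 -> preserves
  Option D: v=66, gcd(2,66)=2 -> preserves
  Option E: v=46, gcd(2,46)=2 -> preserves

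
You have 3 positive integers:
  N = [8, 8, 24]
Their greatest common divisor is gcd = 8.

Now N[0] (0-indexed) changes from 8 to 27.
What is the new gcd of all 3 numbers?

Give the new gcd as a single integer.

Answer: 1

Derivation:
Numbers: [8, 8, 24], gcd = 8
Change: index 0, 8 -> 27
gcd of the OTHER numbers (without index 0): gcd([8, 24]) = 8
New gcd = gcd(g_others, new_val) = gcd(8, 27) = 1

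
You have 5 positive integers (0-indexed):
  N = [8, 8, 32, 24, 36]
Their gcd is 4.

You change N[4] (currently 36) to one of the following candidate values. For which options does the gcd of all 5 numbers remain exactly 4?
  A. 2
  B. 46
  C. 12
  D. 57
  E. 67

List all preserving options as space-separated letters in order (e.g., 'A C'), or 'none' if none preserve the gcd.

Answer: C

Derivation:
Old gcd = 4; gcd of others (without N[4]) = 8
New gcd for candidate v: gcd(8, v). Preserves old gcd iff gcd(8, v) = 4.
  Option A: v=2, gcd(8,2)=2 -> changes
  Option B: v=46, gcd(8,46)=2 -> changes
  Option C: v=12, gcd(8,12)=4 -> preserves
  Option D: v=57, gcd(8,57)=1 -> changes
  Option E: v=67, gcd(8,67)=1 -> changes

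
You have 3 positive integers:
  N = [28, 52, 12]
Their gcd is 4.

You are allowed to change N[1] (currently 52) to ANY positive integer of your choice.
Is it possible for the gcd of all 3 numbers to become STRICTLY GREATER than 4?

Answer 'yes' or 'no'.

Answer: no

Derivation:
Current gcd = 4
gcd of all OTHER numbers (without N[1]=52): gcd([28, 12]) = 4
The new gcd after any change is gcd(4, new_value).
This can be at most 4.
Since 4 = old gcd 4, the gcd can only stay the same or decrease.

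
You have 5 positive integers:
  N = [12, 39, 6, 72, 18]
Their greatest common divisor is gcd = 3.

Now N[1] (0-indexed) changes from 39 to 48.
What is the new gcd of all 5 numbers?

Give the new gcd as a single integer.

Numbers: [12, 39, 6, 72, 18], gcd = 3
Change: index 1, 39 -> 48
gcd of the OTHER numbers (without index 1): gcd([12, 6, 72, 18]) = 6
New gcd = gcd(g_others, new_val) = gcd(6, 48) = 6

Answer: 6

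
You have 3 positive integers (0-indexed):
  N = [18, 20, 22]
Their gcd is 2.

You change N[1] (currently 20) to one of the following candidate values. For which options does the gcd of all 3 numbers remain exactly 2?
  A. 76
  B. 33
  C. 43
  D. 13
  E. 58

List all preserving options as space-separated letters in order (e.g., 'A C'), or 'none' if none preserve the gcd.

Answer: A E

Derivation:
Old gcd = 2; gcd of others (without N[1]) = 2
New gcd for candidate v: gcd(2, v). Preserves old gcd iff gcd(2, v) = 2.
  Option A: v=76, gcd(2,76)=2 -> preserves
  Option B: v=33, gcd(2,33)=1 -> changes
  Option C: v=43, gcd(2,43)=1 -> changes
  Option D: v=13, gcd(2,13)=1 -> changes
  Option E: v=58, gcd(2,58)=2 -> preserves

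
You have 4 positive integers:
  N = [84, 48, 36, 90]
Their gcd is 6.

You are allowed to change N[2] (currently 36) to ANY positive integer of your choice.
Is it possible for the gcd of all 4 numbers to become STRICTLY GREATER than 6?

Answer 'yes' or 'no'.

Answer: no

Derivation:
Current gcd = 6
gcd of all OTHER numbers (without N[2]=36): gcd([84, 48, 90]) = 6
The new gcd after any change is gcd(6, new_value).
This can be at most 6.
Since 6 = old gcd 6, the gcd can only stay the same or decrease.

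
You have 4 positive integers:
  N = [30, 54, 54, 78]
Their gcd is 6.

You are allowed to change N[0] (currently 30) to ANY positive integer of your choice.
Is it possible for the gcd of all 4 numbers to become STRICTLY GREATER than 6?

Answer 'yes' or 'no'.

Current gcd = 6
gcd of all OTHER numbers (without N[0]=30): gcd([54, 54, 78]) = 6
The new gcd after any change is gcd(6, new_value).
This can be at most 6.
Since 6 = old gcd 6, the gcd can only stay the same or decrease.

Answer: no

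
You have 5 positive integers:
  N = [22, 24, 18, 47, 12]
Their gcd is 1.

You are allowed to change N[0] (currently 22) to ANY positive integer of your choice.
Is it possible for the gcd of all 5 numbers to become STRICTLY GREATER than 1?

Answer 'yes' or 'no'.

Current gcd = 1
gcd of all OTHER numbers (without N[0]=22): gcd([24, 18, 47, 12]) = 1
The new gcd after any change is gcd(1, new_value).
This can be at most 1.
Since 1 = old gcd 1, the gcd can only stay the same or decrease.

Answer: no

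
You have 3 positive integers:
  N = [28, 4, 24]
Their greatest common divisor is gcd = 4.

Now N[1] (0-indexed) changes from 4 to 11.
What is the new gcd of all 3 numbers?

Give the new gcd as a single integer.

Answer: 1

Derivation:
Numbers: [28, 4, 24], gcd = 4
Change: index 1, 4 -> 11
gcd of the OTHER numbers (without index 1): gcd([28, 24]) = 4
New gcd = gcd(g_others, new_val) = gcd(4, 11) = 1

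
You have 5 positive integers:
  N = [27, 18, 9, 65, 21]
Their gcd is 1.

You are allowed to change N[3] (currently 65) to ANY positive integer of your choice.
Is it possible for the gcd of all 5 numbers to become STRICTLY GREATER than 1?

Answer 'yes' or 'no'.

Current gcd = 1
gcd of all OTHER numbers (without N[3]=65): gcd([27, 18, 9, 21]) = 3
The new gcd after any change is gcd(3, new_value).
This can be at most 3.
Since 3 > old gcd 1, the gcd CAN increase (e.g., set N[3] = 3).

Answer: yes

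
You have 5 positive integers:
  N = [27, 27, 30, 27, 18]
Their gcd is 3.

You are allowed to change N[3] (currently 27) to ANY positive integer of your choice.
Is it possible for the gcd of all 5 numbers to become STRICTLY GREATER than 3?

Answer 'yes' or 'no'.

Current gcd = 3
gcd of all OTHER numbers (without N[3]=27): gcd([27, 27, 30, 18]) = 3
The new gcd after any change is gcd(3, new_value).
This can be at most 3.
Since 3 = old gcd 3, the gcd can only stay the same or decrease.

Answer: no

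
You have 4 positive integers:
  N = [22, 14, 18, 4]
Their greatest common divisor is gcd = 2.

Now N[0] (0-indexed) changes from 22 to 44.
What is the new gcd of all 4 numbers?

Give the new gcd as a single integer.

Numbers: [22, 14, 18, 4], gcd = 2
Change: index 0, 22 -> 44
gcd of the OTHER numbers (without index 0): gcd([14, 18, 4]) = 2
New gcd = gcd(g_others, new_val) = gcd(2, 44) = 2

Answer: 2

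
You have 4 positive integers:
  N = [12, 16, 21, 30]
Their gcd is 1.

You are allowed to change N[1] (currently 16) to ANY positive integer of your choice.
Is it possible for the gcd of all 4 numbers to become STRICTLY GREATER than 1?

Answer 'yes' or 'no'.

Answer: yes

Derivation:
Current gcd = 1
gcd of all OTHER numbers (without N[1]=16): gcd([12, 21, 30]) = 3
The new gcd after any change is gcd(3, new_value).
This can be at most 3.
Since 3 > old gcd 1, the gcd CAN increase (e.g., set N[1] = 3).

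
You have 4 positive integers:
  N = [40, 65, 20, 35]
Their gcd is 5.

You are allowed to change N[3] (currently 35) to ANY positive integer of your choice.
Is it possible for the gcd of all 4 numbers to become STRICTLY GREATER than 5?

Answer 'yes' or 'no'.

Answer: no

Derivation:
Current gcd = 5
gcd of all OTHER numbers (without N[3]=35): gcd([40, 65, 20]) = 5
The new gcd after any change is gcd(5, new_value).
This can be at most 5.
Since 5 = old gcd 5, the gcd can only stay the same or decrease.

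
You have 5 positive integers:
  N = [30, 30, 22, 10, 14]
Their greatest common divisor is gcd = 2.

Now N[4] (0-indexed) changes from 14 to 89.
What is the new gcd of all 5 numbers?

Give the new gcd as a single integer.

Answer: 1

Derivation:
Numbers: [30, 30, 22, 10, 14], gcd = 2
Change: index 4, 14 -> 89
gcd of the OTHER numbers (without index 4): gcd([30, 30, 22, 10]) = 2
New gcd = gcd(g_others, new_val) = gcd(2, 89) = 1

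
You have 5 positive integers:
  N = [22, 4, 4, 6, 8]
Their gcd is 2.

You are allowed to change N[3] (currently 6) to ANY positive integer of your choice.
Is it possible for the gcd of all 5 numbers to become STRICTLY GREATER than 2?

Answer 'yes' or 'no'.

Current gcd = 2
gcd of all OTHER numbers (without N[3]=6): gcd([22, 4, 4, 8]) = 2
The new gcd after any change is gcd(2, new_value).
This can be at most 2.
Since 2 = old gcd 2, the gcd can only stay the same or decrease.

Answer: no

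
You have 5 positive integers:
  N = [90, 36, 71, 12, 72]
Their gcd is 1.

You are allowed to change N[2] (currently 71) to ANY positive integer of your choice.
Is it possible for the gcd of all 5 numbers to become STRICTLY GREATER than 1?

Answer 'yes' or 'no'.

Current gcd = 1
gcd of all OTHER numbers (without N[2]=71): gcd([90, 36, 12, 72]) = 6
The new gcd after any change is gcd(6, new_value).
This can be at most 6.
Since 6 > old gcd 1, the gcd CAN increase (e.g., set N[2] = 6).

Answer: yes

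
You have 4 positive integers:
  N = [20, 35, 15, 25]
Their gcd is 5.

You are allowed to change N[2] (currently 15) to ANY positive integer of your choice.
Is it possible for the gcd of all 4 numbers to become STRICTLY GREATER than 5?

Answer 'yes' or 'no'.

Current gcd = 5
gcd of all OTHER numbers (without N[2]=15): gcd([20, 35, 25]) = 5
The new gcd after any change is gcd(5, new_value).
This can be at most 5.
Since 5 = old gcd 5, the gcd can only stay the same or decrease.

Answer: no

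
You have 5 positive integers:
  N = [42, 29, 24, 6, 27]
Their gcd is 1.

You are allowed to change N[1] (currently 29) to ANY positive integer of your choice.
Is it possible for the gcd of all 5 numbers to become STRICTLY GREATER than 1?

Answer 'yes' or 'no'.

Answer: yes

Derivation:
Current gcd = 1
gcd of all OTHER numbers (without N[1]=29): gcd([42, 24, 6, 27]) = 3
The new gcd after any change is gcd(3, new_value).
This can be at most 3.
Since 3 > old gcd 1, the gcd CAN increase (e.g., set N[1] = 3).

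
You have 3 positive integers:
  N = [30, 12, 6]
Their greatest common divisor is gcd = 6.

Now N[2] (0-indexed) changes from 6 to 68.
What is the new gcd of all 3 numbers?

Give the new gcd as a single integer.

Numbers: [30, 12, 6], gcd = 6
Change: index 2, 6 -> 68
gcd of the OTHER numbers (without index 2): gcd([30, 12]) = 6
New gcd = gcd(g_others, new_val) = gcd(6, 68) = 2

Answer: 2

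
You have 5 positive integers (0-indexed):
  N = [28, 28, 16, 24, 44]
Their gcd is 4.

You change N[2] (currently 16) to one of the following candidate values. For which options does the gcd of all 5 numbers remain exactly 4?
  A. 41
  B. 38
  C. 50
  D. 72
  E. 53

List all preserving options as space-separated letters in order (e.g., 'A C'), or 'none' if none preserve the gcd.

Answer: D

Derivation:
Old gcd = 4; gcd of others (without N[2]) = 4
New gcd for candidate v: gcd(4, v). Preserves old gcd iff gcd(4, v) = 4.
  Option A: v=41, gcd(4,41)=1 -> changes
  Option B: v=38, gcd(4,38)=2 -> changes
  Option C: v=50, gcd(4,50)=2 -> changes
  Option D: v=72, gcd(4,72)=4 -> preserves
  Option E: v=53, gcd(4,53)=1 -> changes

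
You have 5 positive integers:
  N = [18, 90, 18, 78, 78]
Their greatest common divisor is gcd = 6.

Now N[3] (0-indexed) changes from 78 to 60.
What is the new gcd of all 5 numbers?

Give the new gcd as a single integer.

Answer: 6

Derivation:
Numbers: [18, 90, 18, 78, 78], gcd = 6
Change: index 3, 78 -> 60
gcd of the OTHER numbers (without index 3): gcd([18, 90, 18, 78]) = 6
New gcd = gcd(g_others, new_val) = gcd(6, 60) = 6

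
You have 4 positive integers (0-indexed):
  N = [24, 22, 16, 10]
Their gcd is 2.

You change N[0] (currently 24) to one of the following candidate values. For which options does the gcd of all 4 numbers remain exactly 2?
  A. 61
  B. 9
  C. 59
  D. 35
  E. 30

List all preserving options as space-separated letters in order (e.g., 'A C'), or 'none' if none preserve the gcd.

Answer: E

Derivation:
Old gcd = 2; gcd of others (without N[0]) = 2
New gcd for candidate v: gcd(2, v). Preserves old gcd iff gcd(2, v) = 2.
  Option A: v=61, gcd(2,61)=1 -> changes
  Option B: v=9, gcd(2,9)=1 -> changes
  Option C: v=59, gcd(2,59)=1 -> changes
  Option D: v=35, gcd(2,35)=1 -> changes
  Option E: v=30, gcd(2,30)=2 -> preserves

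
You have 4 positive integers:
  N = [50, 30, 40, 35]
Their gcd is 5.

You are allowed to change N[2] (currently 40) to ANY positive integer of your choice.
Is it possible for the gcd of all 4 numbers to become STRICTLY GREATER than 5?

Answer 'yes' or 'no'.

Answer: no

Derivation:
Current gcd = 5
gcd of all OTHER numbers (without N[2]=40): gcd([50, 30, 35]) = 5
The new gcd after any change is gcd(5, new_value).
This can be at most 5.
Since 5 = old gcd 5, the gcd can only stay the same or decrease.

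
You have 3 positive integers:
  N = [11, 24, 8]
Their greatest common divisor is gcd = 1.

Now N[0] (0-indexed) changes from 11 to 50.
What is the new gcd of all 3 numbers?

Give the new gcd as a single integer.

Numbers: [11, 24, 8], gcd = 1
Change: index 0, 11 -> 50
gcd of the OTHER numbers (without index 0): gcd([24, 8]) = 8
New gcd = gcd(g_others, new_val) = gcd(8, 50) = 2

Answer: 2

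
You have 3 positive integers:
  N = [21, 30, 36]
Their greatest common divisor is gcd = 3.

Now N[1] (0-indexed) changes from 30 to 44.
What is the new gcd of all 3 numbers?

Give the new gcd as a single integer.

Answer: 1

Derivation:
Numbers: [21, 30, 36], gcd = 3
Change: index 1, 30 -> 44
gcd of the OTHER numbers (without index 1): gcd([21, 36]) = 3
New gcd = gcd(g_others, new_val) = gcd(3, 44) = 1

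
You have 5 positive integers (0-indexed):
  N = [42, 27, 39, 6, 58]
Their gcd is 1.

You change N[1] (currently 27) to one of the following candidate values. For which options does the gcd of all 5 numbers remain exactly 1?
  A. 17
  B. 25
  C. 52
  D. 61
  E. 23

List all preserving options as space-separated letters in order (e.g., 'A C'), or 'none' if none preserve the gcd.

Old gcd = 1; gcd of others (without N[1]) = 1
New gcd for candidate v: gcd(1, v). Preserves old gcd iff gcd(1, v) = 1.
  Option A: v=17, gcd(1,17)=1 -> preserves
  Option B: v=25, gcd(1,25)=1 -> preserves
  Option C: v=52, gcd(1,52)=1 -> preserves
  Option D: v=61, gcd(1,61)=1 -> preserves
  Option E: v=23, gcd(1,23)=1 -> preserves

Answer: A B C D E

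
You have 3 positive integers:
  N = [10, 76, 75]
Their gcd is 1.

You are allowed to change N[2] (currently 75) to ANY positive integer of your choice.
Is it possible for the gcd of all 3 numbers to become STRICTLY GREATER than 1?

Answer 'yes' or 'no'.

Current gcd = 1
gcd of all OTHER numbers (without N[2]=75): gcd([10, 76]) = 2
The new gcd after any change is gcd(2, new_value).
This can be at most 2.
Since 2 > old gcd 1, the gcd CAN increase (e.g., set N[2] = 2).

Answer: yes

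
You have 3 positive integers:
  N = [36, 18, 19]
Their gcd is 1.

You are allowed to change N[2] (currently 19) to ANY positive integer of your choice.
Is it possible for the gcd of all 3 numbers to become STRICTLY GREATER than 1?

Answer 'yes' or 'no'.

Current gcd = 1
gcd of all OTHER numbers (without N[2]=19): gcd([36, 18]) = 18
The new gcd after any change is gcd(18, new_value).
This can be at most 18.
Since 18 > old gcd 1, the gcd CAN increase (e.g., set N[2] = 18).

Answer: yes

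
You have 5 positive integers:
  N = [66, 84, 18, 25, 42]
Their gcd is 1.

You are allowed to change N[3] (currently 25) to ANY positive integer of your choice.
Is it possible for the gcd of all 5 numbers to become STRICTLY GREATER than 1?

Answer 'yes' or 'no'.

Answer: yes

Derivation:
Current gcd = 1
gcd of all OTHER numbers (without N[3]=25): gcd([66, 84, 18, 42]) = 6
The new gcd after any change is gcd(6, new_value).
This can be at most 6.
Since 6 > old gcd 1, the gcd CAN increase (e.g., set N[3] = 6).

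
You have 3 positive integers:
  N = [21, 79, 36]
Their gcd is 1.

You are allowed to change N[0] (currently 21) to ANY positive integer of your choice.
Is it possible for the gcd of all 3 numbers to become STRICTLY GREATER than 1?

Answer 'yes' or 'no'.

Answer: no

Derivation:
Current gcd = 1
gcd of all OTHER numbers (without N[0]=21): gcd([79, 36]) = 1
The new gcd after any change is gcd(1, new_value).
This can be at most 1.
Since 1 = old gcd 1, the gcd can only stay the same or decrease.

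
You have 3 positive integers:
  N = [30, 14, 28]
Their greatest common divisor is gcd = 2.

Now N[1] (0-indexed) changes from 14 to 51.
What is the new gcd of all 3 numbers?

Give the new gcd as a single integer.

Numbers: [30, 14, 28], gcd = 2
Change: index 1, 14 -> 51
gcd of the OTHER numbers (without index 1): gcd([30, 28]) = 2
New gcd = gcd(g_others, new_val) = gcd(2, 51) = 1

Answer: 1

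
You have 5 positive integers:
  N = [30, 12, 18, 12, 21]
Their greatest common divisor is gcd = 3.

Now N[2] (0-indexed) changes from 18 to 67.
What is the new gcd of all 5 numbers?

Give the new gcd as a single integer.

Numbers: [30, 12, 18, 12, 21], gcd = 3
Change: index 2, 18 -> 67
gcd of the OTHER numbers (without index 2): gcd([30, 12, 12, 21]) = 3
New gcd = gcd(g_others, new_val) = gcd(3, 67) = 1

Answer: 1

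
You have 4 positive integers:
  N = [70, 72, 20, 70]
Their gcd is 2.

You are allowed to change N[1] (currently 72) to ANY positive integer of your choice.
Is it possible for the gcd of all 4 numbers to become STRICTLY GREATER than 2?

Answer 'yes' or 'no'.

Answer: yes

Derivation:
Current gcd = 2
gcd of all OTHER numbers (without N[1]=72): gcd([70, 20, 70]) = 10
The new gcd after any change is gcd(10, new_value).
This can be at most 10.
Since 10 > old gcd 2, the gcd CAN increase (e.g., set N[1] = 10).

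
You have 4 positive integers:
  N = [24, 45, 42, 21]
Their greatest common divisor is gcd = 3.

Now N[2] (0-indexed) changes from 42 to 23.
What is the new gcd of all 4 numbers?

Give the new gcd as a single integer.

Numbers: [24, 45, 42, 21], gcd = 3
Change: index 2, 42 -> 23
gcd of the OTHER numbers (without index 2): gcd([24, 45, 21]) = 3
New gcd = gcd(g_others, new_val) = gcd(3, 23) = 1

Answer: 1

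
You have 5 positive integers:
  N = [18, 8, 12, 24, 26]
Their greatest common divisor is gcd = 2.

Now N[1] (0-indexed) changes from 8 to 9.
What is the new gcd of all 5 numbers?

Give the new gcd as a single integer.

Numbers: [18, 8, 12, 24, 26], gcd = 2
Change: index 1, 8 -> 9
gcd of the OTHER numbers (without index 1): gcd([18, 12, 24, 26]) = 2
New gcd = gcd(g_others, new_val) = gcd(2, 9) = 1

Answer: 1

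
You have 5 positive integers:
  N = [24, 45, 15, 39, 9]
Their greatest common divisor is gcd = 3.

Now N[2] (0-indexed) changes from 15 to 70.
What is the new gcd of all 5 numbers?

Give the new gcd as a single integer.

Answer: 1

Derivation:
Numbers: [24, 45, 15, 39, 9], gcd = 3
Change: index 2, 15 -> 70
gcd of the OTHER numbers (without index 2): gcd([24, 45, 39, 9]) = 3
New gcd = gcd(g_others, new_val) = gcd(3, 70) = 1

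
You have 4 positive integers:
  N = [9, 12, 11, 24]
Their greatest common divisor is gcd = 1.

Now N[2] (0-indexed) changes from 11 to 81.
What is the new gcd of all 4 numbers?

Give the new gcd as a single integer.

Numbers: [9, 12, 11, 24], gcd = 1
Change: index 2, 11 -> 81
gcd of the OTHER numbers (without index 2): gcd([9, 12, 24]) = 3
New gcd = gcd(g_others, new_val) = gcd(3, 81) = 3

Answer: 3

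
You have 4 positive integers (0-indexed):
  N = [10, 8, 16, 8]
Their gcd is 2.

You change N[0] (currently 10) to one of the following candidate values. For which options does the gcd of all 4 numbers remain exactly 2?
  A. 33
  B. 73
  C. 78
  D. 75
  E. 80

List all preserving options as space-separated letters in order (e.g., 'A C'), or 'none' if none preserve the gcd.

Answer: C

Derivation:
Old gcd = 2; gcd of others (without N[0]) = 8
New gcd for candidate v: gcd(8, v). Preserves old gcd iff gcd(8, v) = 2.
  Option A: v=33, gcd(8,33)=1 -> changes
  Option B: v=73, gcd(8,73)=1 -> changes
  Option C: v=78, gcd(8,78)=2 -> preserves
  Option D: v=75, gcd(8,75)=1 -> changes
  Option E: v=80, gcd(8,80)=8 -> changes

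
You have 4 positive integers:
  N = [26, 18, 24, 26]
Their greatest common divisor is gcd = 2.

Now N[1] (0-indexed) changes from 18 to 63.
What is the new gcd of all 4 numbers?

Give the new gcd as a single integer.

Answer: 1

Derivation:
Numbers: [26, 18, 24, 26], gcd = 2
Change: index 1, 18 -> 63
gcd of the OTHER numbers (without index 1): gcd([26, 24, 26]) = 2
New gcd = gcd(g_others, new_val) = gcd(2, 63) = 1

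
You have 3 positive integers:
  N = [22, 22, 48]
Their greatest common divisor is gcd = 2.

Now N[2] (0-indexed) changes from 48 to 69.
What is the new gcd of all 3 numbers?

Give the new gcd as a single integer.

Answer: 1

Derivation:
Numbers: [22, 22, 48], gcd = 2
Change: index 2, 48 -> 69
gcd of the OTHER numbers (without index 2): gcd([22, 22]) = 22
New gcd = gcd(g_others, new_val) = gcd(22, 69) = 1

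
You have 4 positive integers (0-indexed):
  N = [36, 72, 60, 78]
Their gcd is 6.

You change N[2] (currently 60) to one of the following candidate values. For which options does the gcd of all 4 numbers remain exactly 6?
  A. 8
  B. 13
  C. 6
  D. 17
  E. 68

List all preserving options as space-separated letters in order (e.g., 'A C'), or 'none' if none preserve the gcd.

Answer: C

Derivation:
Old gcd = 6; gcd of others (without N[2]) = 6
New gcd for candidate v: gcd(6, v). Preserves old gcd iff gcd(6, v) = 6.
  Option A: v=8, gcd(6,8)=2 -> changes
  Option B: v=13, gcd(6,13)=1 -> changes
  Option C: v=6, gcd(6,6)=6 -> preserves
  Option D: v=17, gcd(6,17)=1 -> changes
  Option E: v=68, gcd(6,68)=2 -> changes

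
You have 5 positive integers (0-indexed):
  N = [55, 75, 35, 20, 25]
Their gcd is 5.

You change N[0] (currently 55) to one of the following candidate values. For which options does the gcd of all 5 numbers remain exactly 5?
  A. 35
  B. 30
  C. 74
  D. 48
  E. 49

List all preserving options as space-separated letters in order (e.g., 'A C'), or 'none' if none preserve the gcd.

Old gcd = 5; gcd of others (without N[0]) = 5
New gcd for candidate v: gcd(5, v). Preserves old gcd iff gcd(5, v) = 5.
  Option A: v=35, gcd(5,35)=5 -> preserves
  Option B: v=30, gcd(5,30)=5 -> preserves
  Option C: v=74, gcd(5,74)=1 -> changes
  Option D: v=48, gcd(5,48)=1 -> changes
  Option E: v=49, gcd(5,49)=1 -> changes

Answer: A B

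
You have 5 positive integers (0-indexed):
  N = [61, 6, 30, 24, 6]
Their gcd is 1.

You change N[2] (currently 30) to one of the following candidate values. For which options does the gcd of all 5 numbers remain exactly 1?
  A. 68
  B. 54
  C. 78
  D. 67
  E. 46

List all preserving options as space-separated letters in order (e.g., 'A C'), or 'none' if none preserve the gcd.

Old gcd = 1; gcd of others (without N[2]) = 1
New gcd for candidate v: gcd(1, v). Preserves old gcd iff gcd(1, v) = 1.
  Option A: v=68, gcd(1,68)=1 -> preserves
  Option B: v=54, gcd(1,54)=1 -> preserves
  Option C: v=78, gcd(1,78)=1 -> preserves
  Option D: v=67, gcd(1,67)=1 -> preserves
  Option E: v=46, gcd(1,46)=1 -> preserves

Answer: A B C D E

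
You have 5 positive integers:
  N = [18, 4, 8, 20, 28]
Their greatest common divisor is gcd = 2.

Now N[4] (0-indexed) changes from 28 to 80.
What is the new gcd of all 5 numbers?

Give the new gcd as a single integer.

Answer: 2

Derivation:
Numbers: [18, 4, 8, 20, 28], gcd = 2
Change: index 4, 28 -> 80
gcd of the OTHER numbers (without index 4): gcd([18, 4, 8, 20]) = 2
New gcd = gcd(g_others, new_val) = gcd(2, 80) = 2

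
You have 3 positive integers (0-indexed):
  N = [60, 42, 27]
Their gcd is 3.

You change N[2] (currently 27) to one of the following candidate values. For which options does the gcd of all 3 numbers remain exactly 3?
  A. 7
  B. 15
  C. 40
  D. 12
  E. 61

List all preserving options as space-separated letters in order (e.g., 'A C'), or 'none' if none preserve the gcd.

Answer: B

Derivation:
Old gcd = 3; gcd of others (without N[2]) = 6
New gcd for candidate v: gcd(6, v). Preserves old gcd iff gcd(6, v) = 3.
  Option A: v=7, gcd(6,7)=1 -> changes
  Option B: v=15, gcd(6,15)=3 -> preserves
  Option C: v=40, gcd(6,40)=2 -> changes
  Option D: v=12, gcd(6,12)=6 -> changes
  Option E: v=61, gcd(6,61)=1 -> changes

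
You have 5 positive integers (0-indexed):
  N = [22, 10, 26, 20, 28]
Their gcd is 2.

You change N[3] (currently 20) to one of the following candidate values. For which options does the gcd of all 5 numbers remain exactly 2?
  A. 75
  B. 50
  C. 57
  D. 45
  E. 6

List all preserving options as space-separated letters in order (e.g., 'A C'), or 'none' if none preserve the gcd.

Old gcd = 2; gcd of others (without N[3]) = 2
New gcd for candidate v: gcd(2, v). Preserves old gcd iff gcd(2, v) = 2.
  Option A: v=75, gcd(2,75)=1 -> changes
  Option B: v=50, gcd(2,50)=2 -> preserves
  Option C: v=57, gcd(2,57)=1 -> changes
  Option D: v=45, gcd(2,45)=1 -> changes
  Option E: v=6, gcd(2,6)=2 -> preserves

Answer: B E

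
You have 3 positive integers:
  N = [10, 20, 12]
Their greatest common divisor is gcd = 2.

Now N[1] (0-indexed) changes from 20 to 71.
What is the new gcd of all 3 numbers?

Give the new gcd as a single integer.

Answer: 1

Derivation:
Numbers: [10, 20, 12], gcd = 2
Change: index 1, 20 -> 71
gcd of the OTHER numbers (without index 1): gcd([10, 12]) = 2
New gcd = gcd(g_others, new_val) = gcd(2, 71) = 1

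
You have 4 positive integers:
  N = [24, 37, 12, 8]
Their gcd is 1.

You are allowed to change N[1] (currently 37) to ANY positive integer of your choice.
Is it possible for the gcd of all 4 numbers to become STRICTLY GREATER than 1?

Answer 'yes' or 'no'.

Current gcd = 1
gcd of all OTHER numbers (without N[1]=37): gcd([24, 12, 8]) = 4
The new gcd after any change is gcd(4, new_value).
This can be at most 4.
Since 4 > old gcd 1, the gcd CAN increase (e.g., set N[1] = 4).

Answer: yes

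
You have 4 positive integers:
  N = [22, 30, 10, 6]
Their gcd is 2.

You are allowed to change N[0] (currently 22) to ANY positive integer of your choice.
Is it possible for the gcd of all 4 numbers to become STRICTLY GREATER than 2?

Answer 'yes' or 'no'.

Answer: no

Derivation:
Current gcd = 2
gcd of all OTHER numbers (without N[0]=22): gcd([30, 10, 6]) = 2
The new gcd after any change is gcd(2, new_value).
This can be at most 2.
Since 2 = old gcd 2, the gcd can only stay the same or decrease.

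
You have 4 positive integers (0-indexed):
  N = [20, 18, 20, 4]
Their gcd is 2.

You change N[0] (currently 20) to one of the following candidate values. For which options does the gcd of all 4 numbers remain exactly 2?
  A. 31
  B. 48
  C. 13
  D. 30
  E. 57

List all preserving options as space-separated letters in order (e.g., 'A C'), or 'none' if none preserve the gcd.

Answer: B D

Derivation:
Old gcd = 2; gcd of others (without N[0]) = 2
New gcd for candidate v: gcd(2, v). Preserves old gcd iff gcd(2, v) = 2.
  Option A: v=31, gcd(2,31)=1 -> changes
  Option B: v=48, gcd(2,48)=2 -> preserves
  Option C: v=13, gcd(2,13)=1 -> changes
  Option D: v=30, gcd(2,30)=2 -> preserves
  Option E: v=57, gcd(2,57)=1 -> changes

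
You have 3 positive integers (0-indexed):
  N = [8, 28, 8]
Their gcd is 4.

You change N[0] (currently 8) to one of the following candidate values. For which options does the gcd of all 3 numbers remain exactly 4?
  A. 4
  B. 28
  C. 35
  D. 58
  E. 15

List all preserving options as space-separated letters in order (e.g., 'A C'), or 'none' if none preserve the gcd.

Answer: A B

Derivation:
Old gcd = 4; gcd of others (without N[0]) = 4
New gcd for candidate v: gcd(4, v). Preserves old gcd iff gcd(4, v) = 4.
  Option A: v=4, gcd(4,4)=4 -> preserves
  Option B: v=28, gcd(4,28)=4 -> preserves
  Option C: v=35, gcd(4,35)=1 -> changes
  Option D: v=58, gcd(4,58)=2 -> changes
  Option E: v=15, gcd(4,15)=1 -> changes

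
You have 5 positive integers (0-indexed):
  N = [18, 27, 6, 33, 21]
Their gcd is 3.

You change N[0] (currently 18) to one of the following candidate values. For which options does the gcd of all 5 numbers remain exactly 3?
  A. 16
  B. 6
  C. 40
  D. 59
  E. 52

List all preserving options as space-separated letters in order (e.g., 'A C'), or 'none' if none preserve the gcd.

Old gcd = 3; gcd of others (without N[0]) = 3
New gcd for candidate v: gcd(3, v). Preserves old gcd iff gcd(3, v) = 3.
  Option A: v=16, gcd(3,16)=1 -> changes
  Option B: v=6, gcd(3,6)=3 -> preserves
  Option C: v=40, gcd(3,40)=1 -> changes
  Option D: v=59, gcd(3,59)=1 -> changes
  Option E: v=52, gcd(3,52)=1 -> changes

Answer: B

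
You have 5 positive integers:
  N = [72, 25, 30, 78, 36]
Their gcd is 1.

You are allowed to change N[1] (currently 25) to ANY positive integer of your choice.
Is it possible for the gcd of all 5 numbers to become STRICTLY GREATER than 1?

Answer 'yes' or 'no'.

Current gcd = 1
gcd of all OTHER numbers (without N[1]=25): gcd([72, 30, 78, 36]) = 6
The new gcd after any change is gcd(6, new_value).
This can be at most 6.
Since 6 > old gcd 1, the gcd CAN increase (e.g., set N[1] = 6).

Answer: yes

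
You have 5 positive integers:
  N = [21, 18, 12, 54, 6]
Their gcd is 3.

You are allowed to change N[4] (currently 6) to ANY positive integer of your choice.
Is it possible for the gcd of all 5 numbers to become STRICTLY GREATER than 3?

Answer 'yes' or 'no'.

Current gcd = 3
gcd of all OTHER numbers (without N[4]=6): gcd([21, 18, 12, 54]) = 3
The new gcd after any change is gcd(3, new_value).
This can be at most 3.
Since 3 = old gcd 3, the gcd can only stay the same or decrease.

Answer: no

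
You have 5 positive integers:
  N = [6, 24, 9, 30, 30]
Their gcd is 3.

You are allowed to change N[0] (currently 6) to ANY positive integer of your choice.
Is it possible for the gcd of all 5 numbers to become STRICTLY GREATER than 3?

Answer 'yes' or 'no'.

Current gcd = 3
gcd of all OTHER numbers (without N[0]=6): gcd([24, 9, 30, 30]) = 3
The new gcd after any change is gcd(3, new_value).
This can be at most 3.
Since 3 = old gcd 3, the gcd can only stay the same or decrease.

Answer: no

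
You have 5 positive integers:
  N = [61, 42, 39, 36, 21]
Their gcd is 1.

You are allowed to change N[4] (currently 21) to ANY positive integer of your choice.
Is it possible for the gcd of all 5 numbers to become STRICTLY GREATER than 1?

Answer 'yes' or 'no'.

Current gcd = 1
gcd of all OTHER numbers (without N[4]=21): gcd([61, 42, 39, 36]) = 1
The new gcd after any change is gcd(1, new_value).
This can be at most 1.
Since 1 = old gcd 1, the gcd can only stay the same or decrease.

Answer: no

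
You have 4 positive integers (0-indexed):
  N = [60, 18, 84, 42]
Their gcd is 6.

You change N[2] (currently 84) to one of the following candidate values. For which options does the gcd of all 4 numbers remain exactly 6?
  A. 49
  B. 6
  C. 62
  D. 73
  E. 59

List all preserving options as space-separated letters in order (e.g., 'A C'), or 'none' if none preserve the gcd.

Old gcd = 6; gcd of others (without N[2]) = 6
New gcd for candidate v: gcd(6, v). Preserves old gcd iff gcd(6, v) = 6.
  Option A: v=49, gcd(6,49)=1 -> changes
  Option B: v=6, gcd(6,6)=6 -> preserves
  Option C: v=62, gcd(6,62)=2 -> changes
  Option D: v=73, gcd(6,73)=1 -> changes
  Option E: v=59, gcd(6,59)=1 -> changes

Answer: B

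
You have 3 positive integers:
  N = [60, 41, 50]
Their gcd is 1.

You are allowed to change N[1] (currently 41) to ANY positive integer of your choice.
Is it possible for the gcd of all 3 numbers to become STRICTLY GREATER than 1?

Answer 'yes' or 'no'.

Answer: yes

Derivation:
Current gcd = 1
gcd of all OTHER numbers (without N[1]=41): gcd([60, 50]) = 10
The new gcd after any change is gcd(10, new_value).
This can be at most 10.
Since 10 > old gcd 1, the gcd CAN increase (e.g., set N[1] = 10).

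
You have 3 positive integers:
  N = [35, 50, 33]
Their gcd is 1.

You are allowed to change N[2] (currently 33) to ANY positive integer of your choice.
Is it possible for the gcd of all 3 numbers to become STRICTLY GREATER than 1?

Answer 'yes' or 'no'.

Answer: yes

Derivation:
Current gcd = 1
gcd of all OTHER numbers (without N[2]=33): gcd([35, 50]) = 5
The new gcd after any change is gcd(5, new_value).
This can be at most 5.
Since 5 > old gcd 1, the gcd CAN increase (e.g., set N[2] = 5).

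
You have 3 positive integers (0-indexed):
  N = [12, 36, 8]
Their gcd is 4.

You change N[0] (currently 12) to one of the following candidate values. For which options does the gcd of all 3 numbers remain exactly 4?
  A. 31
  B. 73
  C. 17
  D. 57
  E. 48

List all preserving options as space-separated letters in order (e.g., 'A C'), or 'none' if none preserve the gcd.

Answer: E

Derivation:
Old gcd = 4; gcd of others (without N[0]) = 4
New gcd for candidate v: gcd(4, v). Preserves old gcd iff gcd(4, v) = 4.
  Option A: v=31, gcd(4,31)=1 -> changes
  Option B: v=73, gcd(4,73)=1 -> changes
  Option C: v=17, gcd(4,17)=1 -> changes
  Option D: v=57, gcd(4,57)=1 -> changes
  Option E: v=48, gcd(4,48)=4 -> preserves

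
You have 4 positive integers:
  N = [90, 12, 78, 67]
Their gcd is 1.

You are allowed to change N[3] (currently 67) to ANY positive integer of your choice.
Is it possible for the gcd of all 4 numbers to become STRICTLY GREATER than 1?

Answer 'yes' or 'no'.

Current gcd = 1
gcd of all OTHER numbers (without N[3]=67): gcd([90, 12, 78]) = 6
The new gcd after any change is gcd(6, new_value).
This can be at most 6.
Since 6 > old gcd 1, the gcd CAN increase (e.g., set N[3] = 6).

Answer: yes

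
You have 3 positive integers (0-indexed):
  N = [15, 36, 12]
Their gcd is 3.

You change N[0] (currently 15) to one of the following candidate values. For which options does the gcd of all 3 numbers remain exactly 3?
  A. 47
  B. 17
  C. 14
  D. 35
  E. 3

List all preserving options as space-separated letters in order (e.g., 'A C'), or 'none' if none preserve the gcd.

Old gcd = 3; gcd of others (without N[0]) = 12
New gcd for candidate v: gcd(12, v). Preserves old gcd iff gcd(12, v) = 3.
  Option A: v=47, gcd(12,47)=1 -> changes
  Option B: v=17, gcd(12,17)=1 -> changes
  Option C: v=14, gcd(12,14)=2 -> changes
  Option D: v=35, gcd(12,35)=1 -> changes
  Option E: v=3, gcd(12,3)=3 -> preserves

Answer: E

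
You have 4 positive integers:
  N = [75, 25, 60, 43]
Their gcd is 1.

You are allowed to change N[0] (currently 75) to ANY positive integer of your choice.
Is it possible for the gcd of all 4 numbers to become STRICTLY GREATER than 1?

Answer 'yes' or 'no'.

Current gcd = 1
gcd of all OTHER numbers (without N[0]=75): gcd([25, 60, 43]) = 1
The new gcd after any change is gcd(1, new_value).
This can be at most 1.
Since 1 = old gcd 1, the gcd can only stay the same or decrease.

Answer: no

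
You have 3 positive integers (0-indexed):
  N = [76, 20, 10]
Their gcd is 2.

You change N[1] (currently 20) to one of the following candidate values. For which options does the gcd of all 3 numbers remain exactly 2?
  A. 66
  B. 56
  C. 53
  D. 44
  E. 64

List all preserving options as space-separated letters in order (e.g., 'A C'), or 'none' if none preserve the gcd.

Old gcd = 2; gcd of others (without N[1]) = 2
New gcd for candidate v: gcd(2, v). Preserves old gcd iff gcd(2, v) = 2.
  Option A: v=66, gcd(2,66)=2 -> preserves
  Option B: v=56, gcd(2,56)=2 -> preserves
  Option C: v=53, gcd(2,53)=1 -> changes
  Option D: v=44, gcd(2,44)=2 -> preserves
  Option E: v=64, gcd(2,64)=2 -> preserves

Answer: A B D E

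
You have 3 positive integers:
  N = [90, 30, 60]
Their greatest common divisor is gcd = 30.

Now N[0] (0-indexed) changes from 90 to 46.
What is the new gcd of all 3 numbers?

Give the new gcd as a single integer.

Answer: 2

Derivation:
Numbers: [90, 30, 60], gcd = 30
Change: index 0, 90 -> 46
gcd of the OTHER numbers (without index 0): gcd([30, 60]) = 30
New gcd = gcd(g_others, new_val) = gcd(30, 46) = 2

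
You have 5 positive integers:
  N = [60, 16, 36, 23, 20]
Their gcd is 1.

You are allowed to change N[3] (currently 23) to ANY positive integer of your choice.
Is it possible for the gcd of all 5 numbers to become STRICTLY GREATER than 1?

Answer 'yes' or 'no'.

Current gcd = 1
gcd of all OTHER numbers (without N[3]=23): gcd([60, 16, 36, 20]) = 4
The new gcd after any change is gcd(4, new_value).
This can be at most 4.
Since 4 > old gcd 1, the gcd CAN increase (e.g., set N[3] = 4).

Answer: yes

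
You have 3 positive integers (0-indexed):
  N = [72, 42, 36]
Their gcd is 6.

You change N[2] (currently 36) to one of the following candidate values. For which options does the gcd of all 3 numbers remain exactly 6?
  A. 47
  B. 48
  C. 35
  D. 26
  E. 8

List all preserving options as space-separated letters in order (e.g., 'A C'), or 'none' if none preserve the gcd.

Old gcd = 6; gcd of others (without N[2]) = 6
New gcd for candidate v: gcd(6, v). Preserves old gcd iff gcd(6, v) = 6.
  Option A: v=47, gcd(6,47)=1 -> changes
  Option B: v=48, gcd(6,48)=6 -> preserves
  Option C: v=35, gcd(6,35)=1 -> changes
  Option D: v=26, gcd(6,26)=2 -> changes
  Option E: v=8, gcd(6,8)=2 -> changes

Answer: B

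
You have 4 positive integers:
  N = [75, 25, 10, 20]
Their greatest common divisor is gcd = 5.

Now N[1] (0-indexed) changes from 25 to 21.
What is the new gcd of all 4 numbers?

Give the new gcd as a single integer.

Answer: 1

Derivation:
Numbers: [75, 25, 10, 20], gcd = 5
Change: index 1, 25 -> 21
gcd of the OTHER numbers (without index 1): gcd([75, 10, 20]) = 5
New gcd = gcd(g_others, new_val) = gcd(5, 21) = 1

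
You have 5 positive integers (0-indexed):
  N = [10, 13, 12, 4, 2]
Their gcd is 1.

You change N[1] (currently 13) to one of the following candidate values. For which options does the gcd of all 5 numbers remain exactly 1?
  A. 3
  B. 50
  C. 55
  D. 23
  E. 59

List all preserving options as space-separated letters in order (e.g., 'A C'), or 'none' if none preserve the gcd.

Answer: A C D E

Derivation:
Old gcd = 1; gcd of others (without N[1]) = 2
New gcd for candidate v: gcd(2, v). Preserves old gcd iff gcd(2, v) = 1.
  Option A: v=3, gcd(2,3)=1 -> preserves
  Option B: v=50, gcd(2,50)=2 -> changes
  Option C: v=55, gcd(2,55)=1 -> preserves
  Option D: v=23, gcd(2,23)=1 -> preserves
  Option E: v=59, gcd(2,59)=1 -> preserves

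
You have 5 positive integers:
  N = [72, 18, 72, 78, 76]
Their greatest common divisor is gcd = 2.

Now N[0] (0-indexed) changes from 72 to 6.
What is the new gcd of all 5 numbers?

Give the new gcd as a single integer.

Numbers: [72, 18, 72, 78, 76], gcd = 2
Change: index 0, 72 -> 6
gcd of the OTHER numbers (without index 0): gcd([18, 72, 78, 76]) = 2
New gcd = gcd(g_others, new_val) = gcd(2, 6) = 2

Answer: 2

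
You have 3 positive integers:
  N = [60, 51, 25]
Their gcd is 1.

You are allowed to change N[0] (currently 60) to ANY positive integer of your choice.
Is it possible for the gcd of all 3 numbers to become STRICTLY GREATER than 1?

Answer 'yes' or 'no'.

Answer: no

Derivation:
Current gcd = 1
gcd of all OTHER numbers (without N[0]=60): gcd([51, 25]) = 1
The new gcd after any change is gcd(1, new_value).
This can be at most 1.
Since 1 = old gcd 1, the gcd can only stay the same or decrease.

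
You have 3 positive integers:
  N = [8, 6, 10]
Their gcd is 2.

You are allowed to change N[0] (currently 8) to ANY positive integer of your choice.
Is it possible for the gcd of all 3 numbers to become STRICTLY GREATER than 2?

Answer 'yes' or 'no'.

Answer: no

Derivation:
Current gcd = 2
gcd of all OTHER numbers (without N[0]=8): gcd([6, 10]) = 2
The new gcd after any change is gcd(2, new_value).
This can be at most 2.
Since 2 = old gcd 2, the gcd can only stay the same or decrease.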